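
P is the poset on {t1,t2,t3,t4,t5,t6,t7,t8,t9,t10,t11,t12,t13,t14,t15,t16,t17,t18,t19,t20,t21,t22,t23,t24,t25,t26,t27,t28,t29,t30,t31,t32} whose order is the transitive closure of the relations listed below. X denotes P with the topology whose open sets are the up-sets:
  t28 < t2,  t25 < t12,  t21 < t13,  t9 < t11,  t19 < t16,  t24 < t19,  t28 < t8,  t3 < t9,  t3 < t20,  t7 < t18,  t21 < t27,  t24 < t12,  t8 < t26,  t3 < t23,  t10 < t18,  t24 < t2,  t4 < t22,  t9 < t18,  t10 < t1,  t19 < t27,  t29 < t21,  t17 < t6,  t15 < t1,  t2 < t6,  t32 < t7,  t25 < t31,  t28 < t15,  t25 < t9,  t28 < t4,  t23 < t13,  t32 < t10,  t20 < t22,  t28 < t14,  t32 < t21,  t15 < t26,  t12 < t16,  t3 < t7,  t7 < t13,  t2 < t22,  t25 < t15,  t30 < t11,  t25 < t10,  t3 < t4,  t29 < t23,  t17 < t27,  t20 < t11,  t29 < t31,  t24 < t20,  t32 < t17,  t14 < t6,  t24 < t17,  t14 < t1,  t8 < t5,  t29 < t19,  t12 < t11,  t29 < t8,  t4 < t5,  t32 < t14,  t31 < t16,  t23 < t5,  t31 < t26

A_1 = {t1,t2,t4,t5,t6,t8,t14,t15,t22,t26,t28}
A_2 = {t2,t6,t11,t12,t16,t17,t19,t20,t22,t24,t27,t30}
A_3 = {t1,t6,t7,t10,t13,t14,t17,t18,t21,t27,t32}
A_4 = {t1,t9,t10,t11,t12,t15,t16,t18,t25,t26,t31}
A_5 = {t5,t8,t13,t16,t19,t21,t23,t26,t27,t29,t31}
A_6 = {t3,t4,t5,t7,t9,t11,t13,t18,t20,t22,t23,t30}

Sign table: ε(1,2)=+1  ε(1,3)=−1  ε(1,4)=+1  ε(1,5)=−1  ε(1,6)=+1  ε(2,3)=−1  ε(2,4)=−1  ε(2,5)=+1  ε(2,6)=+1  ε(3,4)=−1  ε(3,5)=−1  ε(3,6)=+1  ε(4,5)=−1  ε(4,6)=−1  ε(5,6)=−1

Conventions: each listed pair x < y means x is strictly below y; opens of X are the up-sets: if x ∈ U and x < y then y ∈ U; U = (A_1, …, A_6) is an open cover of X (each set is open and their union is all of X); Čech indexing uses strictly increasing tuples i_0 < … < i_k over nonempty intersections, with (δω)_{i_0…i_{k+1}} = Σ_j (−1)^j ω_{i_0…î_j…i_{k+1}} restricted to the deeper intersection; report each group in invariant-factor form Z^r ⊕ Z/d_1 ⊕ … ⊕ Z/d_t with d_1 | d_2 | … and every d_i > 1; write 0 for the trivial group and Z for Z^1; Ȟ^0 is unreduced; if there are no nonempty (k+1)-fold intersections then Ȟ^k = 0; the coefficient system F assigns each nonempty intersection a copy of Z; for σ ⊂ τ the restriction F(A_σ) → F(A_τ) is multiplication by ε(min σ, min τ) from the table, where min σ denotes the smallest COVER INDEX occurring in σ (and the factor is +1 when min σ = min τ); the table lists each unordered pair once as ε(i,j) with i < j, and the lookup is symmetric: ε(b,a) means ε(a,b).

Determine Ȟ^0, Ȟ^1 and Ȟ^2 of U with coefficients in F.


Ȟ^0 ≅ 0, Ȟ^1 ≅ Z/2 and Ȟ^2 ≅ Z

nerve simplices:
  A12={t2,t6,t22} A13={t1,t6,t14} A14={t1,t15,t26} A15={t5,t8,t26} A16={t4,t5,t22} A23={t6,t17,t27} A24={t11,t12,t16} A25={t16,t19,t27} A26={t11,t20,t22,t30} A34={t1,t10,t18} A35={t13,t21,t27} A36={t7,t13,t18} A45={t16,t26,t31} A46={t9,t11,t18} A56={t5,t13,t23}
  A123={t6} A126={t22} A134={t1} A145={t26} A156={t5} A235={t27} A245={t16} A246={t11} A346={t18} A356={t13}
C dims 6,15,10; δ0: rk 6, SNF 1^5·2; δ1: rk 9, SNF 1^9
degree 0: 6−6−0 = 0 → Ȟ^0 ≅ 0
degree 1: 15−9−6 = 0 plus torsion [2] → Ȟ^1 ≅ Z/2
degree 2: 10−0−9 = 1 → Ȟ^2 ≅ Z


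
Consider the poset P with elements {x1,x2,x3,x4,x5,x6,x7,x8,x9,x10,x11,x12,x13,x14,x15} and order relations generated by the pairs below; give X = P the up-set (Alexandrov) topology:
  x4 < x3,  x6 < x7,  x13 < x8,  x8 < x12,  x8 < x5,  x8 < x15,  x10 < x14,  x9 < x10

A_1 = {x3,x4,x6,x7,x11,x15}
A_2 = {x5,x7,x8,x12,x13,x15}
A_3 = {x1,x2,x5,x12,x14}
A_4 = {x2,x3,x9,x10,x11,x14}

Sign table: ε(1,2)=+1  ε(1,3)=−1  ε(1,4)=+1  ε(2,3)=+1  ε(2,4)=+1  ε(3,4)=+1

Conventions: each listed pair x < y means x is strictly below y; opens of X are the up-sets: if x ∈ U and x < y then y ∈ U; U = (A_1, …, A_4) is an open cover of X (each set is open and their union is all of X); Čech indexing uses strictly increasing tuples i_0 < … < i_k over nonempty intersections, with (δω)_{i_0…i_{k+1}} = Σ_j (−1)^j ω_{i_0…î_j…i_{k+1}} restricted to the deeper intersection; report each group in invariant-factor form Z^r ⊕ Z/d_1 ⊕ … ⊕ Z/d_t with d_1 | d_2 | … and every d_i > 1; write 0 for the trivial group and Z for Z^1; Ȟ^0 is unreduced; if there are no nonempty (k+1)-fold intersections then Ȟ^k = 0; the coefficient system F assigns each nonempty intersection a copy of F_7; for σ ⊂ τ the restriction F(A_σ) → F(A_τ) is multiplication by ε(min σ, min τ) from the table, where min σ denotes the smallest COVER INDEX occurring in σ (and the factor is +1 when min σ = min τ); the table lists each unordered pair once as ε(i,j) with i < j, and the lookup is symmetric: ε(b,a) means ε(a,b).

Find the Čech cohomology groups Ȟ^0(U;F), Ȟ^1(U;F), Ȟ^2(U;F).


Ȟ^0 ≅ Z/7; Ȟ^1 ≅ Z/7; Ȟ^2 ≅ 0

cover nerve:
  A12={x7,x15} A14={x3,x11} A23={x5,x12} A34={x2,x14}
C dims 4,4; δ0: rk_F7 3
Ȟ^0: (4−3)−0=1 ⇒ Z/7
Ȟ^1: (4−0)−3=1 ⇒ Z/7
Ȟ^2: (0−0)−0=0 ⇒ 0


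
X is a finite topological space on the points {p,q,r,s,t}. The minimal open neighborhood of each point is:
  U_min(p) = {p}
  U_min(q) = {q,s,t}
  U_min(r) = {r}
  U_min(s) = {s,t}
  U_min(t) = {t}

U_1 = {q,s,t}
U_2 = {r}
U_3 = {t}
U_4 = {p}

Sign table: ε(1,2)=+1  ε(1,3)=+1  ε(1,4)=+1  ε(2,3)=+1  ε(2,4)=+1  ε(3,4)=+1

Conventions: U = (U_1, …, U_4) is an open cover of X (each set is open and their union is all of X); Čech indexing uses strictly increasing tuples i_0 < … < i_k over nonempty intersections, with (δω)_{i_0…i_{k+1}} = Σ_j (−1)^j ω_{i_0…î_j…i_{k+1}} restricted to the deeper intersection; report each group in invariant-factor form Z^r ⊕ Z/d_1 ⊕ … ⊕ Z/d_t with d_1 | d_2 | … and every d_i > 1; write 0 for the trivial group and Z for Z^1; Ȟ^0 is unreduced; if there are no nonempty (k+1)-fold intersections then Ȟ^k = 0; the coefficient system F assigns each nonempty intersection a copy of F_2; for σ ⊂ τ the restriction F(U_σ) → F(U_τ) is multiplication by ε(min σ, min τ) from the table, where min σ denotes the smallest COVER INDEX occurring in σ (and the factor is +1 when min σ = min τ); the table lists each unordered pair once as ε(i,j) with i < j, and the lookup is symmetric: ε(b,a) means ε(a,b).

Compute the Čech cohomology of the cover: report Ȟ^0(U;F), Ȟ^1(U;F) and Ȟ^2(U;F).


Ȟ^0 ≅ Z/2 ⊕ Z/2 ⊕ Z/2, Ȟ^1 ≅ 0, Ȟ^2 ≅ 0

intersection data:
  U13={t}
C dims 4,1; δ0: rk_F2 1
Ȟ^0 = (4 − 1) − 0 = 3, so Ȟ^0 ≅ Z/2 ⊕ Z/2 ⊕ Z/2
Ȟ^1 = (1 − 0) − 1 = 0, so Ȟ^1 ≅ 0
Ȟ^2 = (0 − 0) − 0 = 0, so Ȟ^2 ≅ 0


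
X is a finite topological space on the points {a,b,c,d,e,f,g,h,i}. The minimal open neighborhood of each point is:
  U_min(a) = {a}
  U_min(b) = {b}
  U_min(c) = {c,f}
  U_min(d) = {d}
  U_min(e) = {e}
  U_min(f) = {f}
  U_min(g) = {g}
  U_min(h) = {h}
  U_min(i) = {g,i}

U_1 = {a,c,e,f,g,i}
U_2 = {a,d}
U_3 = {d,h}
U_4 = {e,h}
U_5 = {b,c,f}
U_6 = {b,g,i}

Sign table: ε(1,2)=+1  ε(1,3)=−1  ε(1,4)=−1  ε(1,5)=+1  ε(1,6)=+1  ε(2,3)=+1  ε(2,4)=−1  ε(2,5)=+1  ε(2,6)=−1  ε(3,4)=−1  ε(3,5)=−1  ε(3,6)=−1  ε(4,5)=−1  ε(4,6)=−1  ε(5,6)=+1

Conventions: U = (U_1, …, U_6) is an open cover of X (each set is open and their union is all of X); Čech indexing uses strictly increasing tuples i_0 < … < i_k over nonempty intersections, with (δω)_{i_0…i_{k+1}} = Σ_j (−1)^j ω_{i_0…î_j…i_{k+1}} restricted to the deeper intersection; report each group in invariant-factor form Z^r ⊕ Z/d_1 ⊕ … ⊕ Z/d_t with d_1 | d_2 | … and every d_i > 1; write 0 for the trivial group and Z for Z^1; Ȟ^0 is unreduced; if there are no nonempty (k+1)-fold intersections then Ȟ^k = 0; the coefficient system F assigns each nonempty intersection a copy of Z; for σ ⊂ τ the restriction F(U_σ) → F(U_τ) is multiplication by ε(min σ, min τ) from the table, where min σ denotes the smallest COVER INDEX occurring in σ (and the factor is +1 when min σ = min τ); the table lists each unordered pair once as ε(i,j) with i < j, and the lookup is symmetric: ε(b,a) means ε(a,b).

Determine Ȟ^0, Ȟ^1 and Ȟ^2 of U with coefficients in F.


cover nerve:
  U12={a} U14={e} U15={c,f} U16={g,i} U23={d} U34={h} U56={b}
C dims 6,7; δ0: rk 5, SNF 1^5
Ȟ^0: (6−5)−0=1 ⇒ Z
Ȟ^1: (7−0)−5=2 ⇒ Z^2
Ȟ^2: (0−0)−0=0 ⇒ 0

Ȟ^0 ≅ Z,  Ȟ^1 ≅ Z^2,  Ȟ^2 ≅ 0


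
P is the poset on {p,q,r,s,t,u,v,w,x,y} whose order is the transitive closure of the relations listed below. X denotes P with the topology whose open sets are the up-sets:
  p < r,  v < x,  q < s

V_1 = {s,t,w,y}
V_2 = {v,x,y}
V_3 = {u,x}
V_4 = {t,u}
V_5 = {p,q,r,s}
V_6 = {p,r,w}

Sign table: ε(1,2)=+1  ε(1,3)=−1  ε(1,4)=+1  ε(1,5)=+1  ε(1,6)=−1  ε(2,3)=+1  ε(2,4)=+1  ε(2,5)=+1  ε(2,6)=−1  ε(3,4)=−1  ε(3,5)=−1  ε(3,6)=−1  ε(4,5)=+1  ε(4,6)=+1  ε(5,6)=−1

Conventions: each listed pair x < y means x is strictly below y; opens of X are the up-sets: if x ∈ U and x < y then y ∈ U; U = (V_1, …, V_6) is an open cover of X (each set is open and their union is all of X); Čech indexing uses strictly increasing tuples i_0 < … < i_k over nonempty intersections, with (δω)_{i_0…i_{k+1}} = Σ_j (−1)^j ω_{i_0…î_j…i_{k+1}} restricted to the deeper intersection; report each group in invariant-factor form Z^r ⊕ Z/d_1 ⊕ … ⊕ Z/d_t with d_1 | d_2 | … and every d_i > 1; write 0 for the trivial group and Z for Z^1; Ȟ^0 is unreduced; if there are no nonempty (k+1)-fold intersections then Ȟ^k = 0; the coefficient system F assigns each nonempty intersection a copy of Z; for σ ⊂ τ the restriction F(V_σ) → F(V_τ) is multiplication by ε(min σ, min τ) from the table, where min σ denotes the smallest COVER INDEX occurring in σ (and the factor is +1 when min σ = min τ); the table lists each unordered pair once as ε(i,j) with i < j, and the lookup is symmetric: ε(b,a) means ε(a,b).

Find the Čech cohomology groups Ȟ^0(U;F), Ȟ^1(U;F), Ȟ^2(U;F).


cover nerve:
  V12={y} V14={t} V15={s} V16={w} V23={x} V34={u} V56={p,r}
C dims 6,7; δ0: rk 6, SNF 1^5·2
Ȟ^0: (6−6)−0=0 ⇒ 0
Ȟ^1: (7−0)−6=1 plus torsion [2] ⇒ Z ⊕ Z/2
Ȟ^2: (0−0)−0=0 ⇒ 0

Ȟ^0 = 0, Ȟ^1 = Z ⊕ Z/2, Ȟ^2 = 0


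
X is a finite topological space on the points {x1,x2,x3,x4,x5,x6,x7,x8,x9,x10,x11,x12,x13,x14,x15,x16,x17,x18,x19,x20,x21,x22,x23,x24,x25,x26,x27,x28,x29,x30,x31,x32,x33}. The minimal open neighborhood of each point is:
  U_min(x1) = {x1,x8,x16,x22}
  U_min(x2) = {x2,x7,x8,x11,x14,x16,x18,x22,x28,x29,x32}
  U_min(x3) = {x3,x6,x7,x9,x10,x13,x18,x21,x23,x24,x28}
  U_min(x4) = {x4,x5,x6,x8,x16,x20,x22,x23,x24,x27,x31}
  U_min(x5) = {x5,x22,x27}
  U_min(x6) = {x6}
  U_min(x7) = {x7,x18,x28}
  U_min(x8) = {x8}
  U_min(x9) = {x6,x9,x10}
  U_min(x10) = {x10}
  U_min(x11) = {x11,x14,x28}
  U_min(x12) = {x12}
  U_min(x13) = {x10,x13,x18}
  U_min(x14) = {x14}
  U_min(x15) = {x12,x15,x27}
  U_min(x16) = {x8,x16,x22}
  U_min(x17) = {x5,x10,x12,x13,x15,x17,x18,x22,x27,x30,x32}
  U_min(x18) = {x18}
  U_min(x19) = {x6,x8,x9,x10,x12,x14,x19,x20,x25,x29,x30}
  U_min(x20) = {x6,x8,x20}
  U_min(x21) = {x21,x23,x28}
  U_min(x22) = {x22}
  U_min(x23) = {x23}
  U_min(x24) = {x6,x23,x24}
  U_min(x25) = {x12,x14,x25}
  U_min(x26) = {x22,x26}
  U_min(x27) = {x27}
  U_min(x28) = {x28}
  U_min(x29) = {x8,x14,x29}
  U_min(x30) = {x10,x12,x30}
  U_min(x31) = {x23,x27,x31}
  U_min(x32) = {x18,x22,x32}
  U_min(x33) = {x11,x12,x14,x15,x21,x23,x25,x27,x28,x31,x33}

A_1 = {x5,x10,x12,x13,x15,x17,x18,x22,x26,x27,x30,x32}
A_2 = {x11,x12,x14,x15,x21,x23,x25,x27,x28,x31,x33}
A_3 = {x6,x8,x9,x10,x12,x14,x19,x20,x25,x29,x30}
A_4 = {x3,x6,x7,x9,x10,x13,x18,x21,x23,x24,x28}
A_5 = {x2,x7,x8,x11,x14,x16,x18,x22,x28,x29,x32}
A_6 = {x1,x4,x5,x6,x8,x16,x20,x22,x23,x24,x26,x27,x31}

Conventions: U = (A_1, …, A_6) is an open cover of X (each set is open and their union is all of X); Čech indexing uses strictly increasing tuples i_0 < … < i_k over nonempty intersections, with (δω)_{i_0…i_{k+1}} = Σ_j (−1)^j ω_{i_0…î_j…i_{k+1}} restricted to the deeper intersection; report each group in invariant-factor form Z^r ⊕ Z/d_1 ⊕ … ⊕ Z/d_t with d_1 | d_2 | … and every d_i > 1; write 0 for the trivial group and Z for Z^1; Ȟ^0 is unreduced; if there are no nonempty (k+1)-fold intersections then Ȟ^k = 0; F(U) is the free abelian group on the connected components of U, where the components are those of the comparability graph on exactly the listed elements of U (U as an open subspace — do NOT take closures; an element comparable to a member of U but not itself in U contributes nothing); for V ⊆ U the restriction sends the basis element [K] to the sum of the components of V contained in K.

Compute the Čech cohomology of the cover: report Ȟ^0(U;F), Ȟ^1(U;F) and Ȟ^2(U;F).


Ȟ^0(U;F) ≅ Z, Ȟ^1(U;F) ≅ 0, Ȟ^2(U;F) ≅ Z/2

nerve of the cover:
  A12={x12,x15,x27} A13={x10,x12,x30} A14={x10,x13,x18} A15={x18,x22,x32} A16={x5,x22,x26,x27} A23={x12,x14,x25} A24={x21,x23,x28} A25={x11,x14,x28} A26={x23,x27,x31} A34={x6,x9,x10} A35={x8,x14,x29} A36={x6,x8,x20} A45={x7,x18,x28} A46={x6,x23,x24} A56={x8,x16,x22}
  A123={x12} A126={x27} A134={x10} A145={x18} A156={x22} A235={x14} A245={x28} A246={x23} A346={x6} A356={x8}
components per intersection:
  A1: {x5,x10,x12,x13,x15,x17,x18,x22,x26,x27,x30,x32}
  A2: {x11,x12,x14,x15,x21,x23,x25,x27,x28,x31,x33}
  A3: {x6,x8,x9,x10,x12,x14,x19,x20,x25,x29,x30}
  A4: {x3,x6,x7,x9,x10,x13,x18,x21,x23,x24,x28}
  A5: {x2,x7,x8,x11,x14,x16,x18,x22,x28,x29,x32}
  A6: {x1,x4,x5,x6,x8,x16,x20,x22,x23,x24,x26,x27,x31}
  A12: {x12,x15,x27}
  A13: {x10,x12,x30}
  A14: {x10,x13,x18}
  A15: {x18,x22,x32}
  A16: {x5,x22,x26,x27}
  A23: {x12,x14,x25}
  A24: {x21,x23,x28}
  A25: {x11,x14,x28}
  A26: {x23,x27,x31}
  A34: {x6,x9,x10}
  A35: {x8,x14,x29}
  A36: {x6,x8,x20}
  A45: {x7,x18,x28}
  A46: {x6,x23,x24}
  A56: {x8,x16,x22}
  A123: {x12}
  A126: {x27}
  A134: {x10}
  A145: {x18}
  A156: {x22}
  A235: {x14}
  A245: {x28}
  A246: {x23}
  A346: {x6}
  A356: {x8}
C dims 6,15,10; δ0: rk 5, SNF 1^5; δ1: rk 10, SNF 1^9·2
Ȟ^0 = (6 − 5) − 0 = 1, so Ȟ^0 ≅ Z
Ȟ^1 = (15 − 10) − 5 = 0, so Ȟ^1 ≅ 0
Ȟ^2 = (10 − 0) − 10 = 0 plus torsion [2], so Ȟ^2 ≅ Z/2


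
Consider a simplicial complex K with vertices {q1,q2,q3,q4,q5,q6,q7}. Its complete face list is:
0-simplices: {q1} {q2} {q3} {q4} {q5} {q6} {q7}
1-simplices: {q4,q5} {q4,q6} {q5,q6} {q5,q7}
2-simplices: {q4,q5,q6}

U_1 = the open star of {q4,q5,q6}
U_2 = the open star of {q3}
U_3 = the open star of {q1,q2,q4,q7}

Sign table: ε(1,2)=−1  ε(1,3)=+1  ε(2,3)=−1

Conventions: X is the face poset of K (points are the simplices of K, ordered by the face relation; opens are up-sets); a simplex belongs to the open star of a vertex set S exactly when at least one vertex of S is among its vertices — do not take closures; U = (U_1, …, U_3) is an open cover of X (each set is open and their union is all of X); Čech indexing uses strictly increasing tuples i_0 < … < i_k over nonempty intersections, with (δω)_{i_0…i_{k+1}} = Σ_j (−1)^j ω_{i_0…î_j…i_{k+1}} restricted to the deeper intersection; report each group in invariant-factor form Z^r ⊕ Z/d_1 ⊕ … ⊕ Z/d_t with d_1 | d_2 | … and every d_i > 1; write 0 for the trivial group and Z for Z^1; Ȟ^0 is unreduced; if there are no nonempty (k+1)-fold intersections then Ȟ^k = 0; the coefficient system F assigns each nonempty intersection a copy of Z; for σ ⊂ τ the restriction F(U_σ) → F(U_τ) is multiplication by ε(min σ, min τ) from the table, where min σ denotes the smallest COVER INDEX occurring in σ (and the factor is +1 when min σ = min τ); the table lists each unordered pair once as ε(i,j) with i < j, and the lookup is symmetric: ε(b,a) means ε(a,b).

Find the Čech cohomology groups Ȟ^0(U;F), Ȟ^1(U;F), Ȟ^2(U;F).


cover nerve:
  U1={{q4},{q5},{q6},{q4,q5},{q4,q6},{q5,q6},{q5,q7},{q4,q5,q6}} U2={{q3}} U3={{q1},{q2},{q4},{q7},{q4,q5},{q4,q6},{q5,q7},{q4,q5,q6}}
  U13={{q4},{q4,q5},{q4,q6},{q5,q7},{q4,q5,q6}}
C dims 3,1; δ0: rk 1, SNF 1^1
Ȟ^0: (3−1)−0=2 ⇒ Z^2
Ȟ^1: (1−0)−1=0 ⇒ 0
Ȟ^2: (0−0)−0=0 ⇒ 0

Ȟ^0 = Z^2; Ȟ^1 = 0; Ȟ^2 = 0


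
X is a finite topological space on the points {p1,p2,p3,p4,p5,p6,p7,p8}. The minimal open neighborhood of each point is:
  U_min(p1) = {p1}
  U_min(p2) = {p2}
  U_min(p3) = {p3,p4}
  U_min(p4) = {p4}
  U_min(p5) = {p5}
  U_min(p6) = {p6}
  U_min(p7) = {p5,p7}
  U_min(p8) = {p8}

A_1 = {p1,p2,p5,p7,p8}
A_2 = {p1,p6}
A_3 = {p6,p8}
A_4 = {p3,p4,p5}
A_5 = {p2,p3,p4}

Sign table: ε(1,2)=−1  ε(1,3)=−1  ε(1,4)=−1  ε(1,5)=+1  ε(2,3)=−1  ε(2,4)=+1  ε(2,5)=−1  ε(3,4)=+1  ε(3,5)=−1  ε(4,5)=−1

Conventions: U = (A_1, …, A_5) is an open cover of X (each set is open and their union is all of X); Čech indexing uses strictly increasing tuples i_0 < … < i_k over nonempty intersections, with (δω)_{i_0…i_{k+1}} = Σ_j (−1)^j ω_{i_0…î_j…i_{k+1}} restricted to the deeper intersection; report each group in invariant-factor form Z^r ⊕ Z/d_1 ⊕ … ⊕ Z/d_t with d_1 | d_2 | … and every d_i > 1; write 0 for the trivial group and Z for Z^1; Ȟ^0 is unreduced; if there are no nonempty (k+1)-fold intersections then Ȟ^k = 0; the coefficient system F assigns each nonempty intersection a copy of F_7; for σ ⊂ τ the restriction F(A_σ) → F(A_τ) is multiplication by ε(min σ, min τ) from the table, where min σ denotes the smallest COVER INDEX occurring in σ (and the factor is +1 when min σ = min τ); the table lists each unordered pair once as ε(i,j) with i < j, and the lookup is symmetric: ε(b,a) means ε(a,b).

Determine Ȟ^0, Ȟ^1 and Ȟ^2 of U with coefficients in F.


nerve simplices:
  A12={p1} A13={p8} A14={p5} A15={p2} A23={p6} A45={p3,p4}
C dims 5,6; δ0: rk_F7 5
degree 0: 5−5−0 = 0 → Ȟ^0 ≅ 0
degree 1: 6−0−5 = 1 → Ȟ^1 ≅ Z/7
degree 2: 0−0−0 = 0 → Ȟ^2 ≅ 0

Ȟ^0 ≅ 0, Ȟ^1 ≅ Z/7, Ȟ^2 ≅ 0


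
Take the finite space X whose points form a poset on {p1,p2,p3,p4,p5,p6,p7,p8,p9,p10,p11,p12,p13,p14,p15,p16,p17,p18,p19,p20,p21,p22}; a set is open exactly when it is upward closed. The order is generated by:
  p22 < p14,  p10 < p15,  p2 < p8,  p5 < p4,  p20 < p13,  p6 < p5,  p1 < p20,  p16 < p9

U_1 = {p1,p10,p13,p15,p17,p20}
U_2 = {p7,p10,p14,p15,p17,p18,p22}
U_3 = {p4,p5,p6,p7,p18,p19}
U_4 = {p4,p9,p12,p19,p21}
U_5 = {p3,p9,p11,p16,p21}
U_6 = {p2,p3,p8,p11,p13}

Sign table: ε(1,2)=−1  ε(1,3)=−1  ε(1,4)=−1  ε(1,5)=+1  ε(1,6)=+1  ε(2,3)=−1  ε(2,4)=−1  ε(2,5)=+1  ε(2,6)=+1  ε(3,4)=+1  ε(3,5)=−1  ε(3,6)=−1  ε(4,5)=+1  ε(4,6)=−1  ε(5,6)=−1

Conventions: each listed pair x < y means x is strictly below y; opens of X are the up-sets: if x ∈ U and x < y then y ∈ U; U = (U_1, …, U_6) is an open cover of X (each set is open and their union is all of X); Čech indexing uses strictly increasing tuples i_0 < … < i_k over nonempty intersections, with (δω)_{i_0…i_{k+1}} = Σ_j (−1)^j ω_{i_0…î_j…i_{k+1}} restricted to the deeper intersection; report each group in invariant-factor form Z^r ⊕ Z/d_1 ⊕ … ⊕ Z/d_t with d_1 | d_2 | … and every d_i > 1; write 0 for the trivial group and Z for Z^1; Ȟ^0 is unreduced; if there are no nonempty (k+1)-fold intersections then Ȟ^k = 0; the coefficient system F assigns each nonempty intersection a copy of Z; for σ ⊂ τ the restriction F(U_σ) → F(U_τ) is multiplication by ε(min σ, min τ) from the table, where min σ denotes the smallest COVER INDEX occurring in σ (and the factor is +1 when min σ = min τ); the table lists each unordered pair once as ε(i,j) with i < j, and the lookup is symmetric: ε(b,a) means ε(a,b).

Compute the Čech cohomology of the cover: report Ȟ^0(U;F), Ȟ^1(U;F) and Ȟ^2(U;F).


Ȟ^0 ≅ 0; Ȟ^1 ≅ Z/2; Ȟ^2 ≅ 0

intersection data:
  U12={p10,p15,p17} U16={p13} U23={p7,p18} U34={p4,p19} U45={p9,p21} U56={p3,p11}
C dims 6,6; δ0: rk 6, SNF 1^5·2
Ȟ^0 = (6 − 6) − 0 = 0, so Ȟ^0 ≅ 0
Ȟ^1 = (6 − 0) − 6 = 0 plus torsion [2], so Ȟ^1 ≅ Z/2
Ȟ^2 = (0 − 0) − 0 = 0, so Ȟ^2 ≅ 0


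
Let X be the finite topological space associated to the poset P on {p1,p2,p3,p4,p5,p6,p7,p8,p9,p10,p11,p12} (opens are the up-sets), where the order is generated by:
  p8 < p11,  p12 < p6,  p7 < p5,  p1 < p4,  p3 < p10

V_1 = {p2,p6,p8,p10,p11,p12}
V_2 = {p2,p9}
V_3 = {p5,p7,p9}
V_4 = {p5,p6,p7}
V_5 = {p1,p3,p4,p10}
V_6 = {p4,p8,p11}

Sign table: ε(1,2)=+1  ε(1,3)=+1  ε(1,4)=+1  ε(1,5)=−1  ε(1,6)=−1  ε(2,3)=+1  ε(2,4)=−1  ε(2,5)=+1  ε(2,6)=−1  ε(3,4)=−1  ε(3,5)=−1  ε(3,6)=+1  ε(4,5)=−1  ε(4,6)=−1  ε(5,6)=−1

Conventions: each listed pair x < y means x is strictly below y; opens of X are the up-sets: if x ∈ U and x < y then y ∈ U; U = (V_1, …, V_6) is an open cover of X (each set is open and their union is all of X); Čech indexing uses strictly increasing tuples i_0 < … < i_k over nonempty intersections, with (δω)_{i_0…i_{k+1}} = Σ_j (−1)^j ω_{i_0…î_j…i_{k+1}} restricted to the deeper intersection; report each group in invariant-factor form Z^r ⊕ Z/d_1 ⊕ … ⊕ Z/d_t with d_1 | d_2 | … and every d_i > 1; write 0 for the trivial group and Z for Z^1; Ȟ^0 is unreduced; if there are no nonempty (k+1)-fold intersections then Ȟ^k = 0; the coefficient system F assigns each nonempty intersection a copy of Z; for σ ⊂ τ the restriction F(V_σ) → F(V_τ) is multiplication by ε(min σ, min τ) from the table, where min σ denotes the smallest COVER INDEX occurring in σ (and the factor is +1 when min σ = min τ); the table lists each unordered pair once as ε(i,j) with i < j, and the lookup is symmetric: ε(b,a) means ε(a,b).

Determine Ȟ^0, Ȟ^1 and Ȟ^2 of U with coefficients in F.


Ȟ^0 ≅ 0, Ȟ^1 ≅ Z ⊕ Z/2, Ȟ^2 ≅ 0

cover nerve:
  V12={p2} V14={p6} V15={p10} V16={p8,p11} V23={p9} V34={p5,p7} V56={p4}
C dims 6,7; δ0: rk 6, SNF 1^5·2
Ȟ^0: (6−6)−0=0 ⇒ 0
Ȟ^1: (7−0)−6=1 plus torsion [2] ⇒ Z ⊕ Z/2
Ȟ^2: (0−0)−0=0 ⇒ 0


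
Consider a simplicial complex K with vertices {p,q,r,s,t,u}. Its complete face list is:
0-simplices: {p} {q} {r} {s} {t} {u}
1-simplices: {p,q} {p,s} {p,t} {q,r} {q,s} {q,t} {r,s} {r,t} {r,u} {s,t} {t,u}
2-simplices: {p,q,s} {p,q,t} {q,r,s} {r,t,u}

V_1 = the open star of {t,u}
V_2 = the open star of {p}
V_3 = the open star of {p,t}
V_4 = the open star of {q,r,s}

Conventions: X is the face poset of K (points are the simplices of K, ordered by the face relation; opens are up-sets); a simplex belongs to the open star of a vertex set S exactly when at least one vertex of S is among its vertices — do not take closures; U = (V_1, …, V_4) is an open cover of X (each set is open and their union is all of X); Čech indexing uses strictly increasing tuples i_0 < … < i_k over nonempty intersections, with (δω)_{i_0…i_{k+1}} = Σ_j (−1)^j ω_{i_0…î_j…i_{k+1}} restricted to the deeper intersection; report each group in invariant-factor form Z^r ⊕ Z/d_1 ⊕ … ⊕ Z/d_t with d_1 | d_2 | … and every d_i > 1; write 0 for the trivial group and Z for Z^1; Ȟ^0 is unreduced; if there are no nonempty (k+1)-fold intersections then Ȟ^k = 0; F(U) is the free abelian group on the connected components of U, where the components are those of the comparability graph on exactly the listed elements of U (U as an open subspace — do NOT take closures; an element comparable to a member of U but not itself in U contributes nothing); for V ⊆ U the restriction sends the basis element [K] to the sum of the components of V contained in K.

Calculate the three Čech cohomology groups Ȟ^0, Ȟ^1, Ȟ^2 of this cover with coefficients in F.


nonempty overlaps:
  V1={{t},{u},{p,t},{q,t},{r,t},{r,u},{s,t},{t,u},{p,q,t},{r,t,u}} V2={{p},{p,q},{p,s},{p,t},{p,q,s},{p,q,t}} V3={{p},{t},{p,q},{p,s},{p,t},{q,t},{r,t},{s,t},{t,u},{p,q,s},{p,q,t},{r,t,u}} V4={{q},{r},{s},{p,q},{p,s},{q,r},{q,s},{q,t},{r,s},{r,t},{r,u},{s,t},{p,q,s},{p,q,t},{q,r,s},{r,t,u}}
  V12={{p,t},{p,q,t}} V13={{t},{p,t},{q,t},{r,t},{s,t},{t,u},{p,q,t},{r,t,u}} V14={{q,t},{r,t},{r,u},{s,t},{p,q,t},{r,t,u}} V23={{p},{p,q},{p,s},{p,t},{p,q,s},{p,q,t}} V24={{p,q},{p,s},{p,q,s},{p,q,t}} V34={{p,q},{p,s},{q,t},{r,t},{s,t},{p,q,s},{p,q,t},{r,t,u}}
  V123={{p,t},{p,q,t}} V124={{p,q,t}} V134={{q,t},{r,t},{s,t},{p,q,t},{r,t,u}} V234={{p,q},{p,s},{p,q,s},{p,q,t}}
  V1234={{p,q,t}}
components per intersection:
  V1: {{t},{u},{p,t},{q,t},{r,t},{r,u},{s,t},{t,u},{p,q,t},{r,t,u}}
  V2: {{p},{p,q},{p,s},{p,t},{p,q,s},{p,q,t}}
  V3: {{p},{t},{p,q},{p,s},{p,t},{q,t},{r,t},{s,t},{t,u},{p,q,s},{p,q,t},{r,t,u}}
  V4: {{q},{r},{s},{p,q},{p,s},{q,r},{q,s},{q,t},{r,s},{r,t},{r,u},{s,t},{p,q,s},{p,q,t},{q,r,s},{r,t,u}}
  V12: {{p,t},{p,q,t}}
  V13: {{t},{p,t},{q,t},{r,t},{s,t},{t,u},{p,q,t},{r,t,u}}
  V14: {{q,t},{p,q,t}} {{r,t},{r,u},{r,t,u}} {{s,t}}
  V23: {{p},{p,q},{p,s},{p,t},{p,q,s},{p,q,t}}
  V24: {{p,q},{p,s},{p,q,s},{p,q,t}}
  V34: {{p,q},{p,s},{q,t},{p,q,s},{p,q,t}} {{r,t},{r,t,u}} {{s,t}}
  V123: {{p,t},{p,q,t}}
  V124: {{p,q,t}}
  V134: {{q,t},{p,q,t}} {{r,t},{r,t,u}} {{s,t}}
  V234: {{p,q},{p,s},{p,q,s},{p,q,t}}
  V1234: {{p,q,t}}
C dims 4,10,6,1; δ0: rk 3, SNF 1^3; δ1: rk 5, SNF 1^5; δ2: rk 1, SNF 1^1
degree 0: 4−3−0 = 1 → Ȟ^0 ≅ Z
degree 1: 10−5−3 = 2 → Ȟ^1 ≅ Z^2
degree 2: 6−1−5 = 0 → Ȟ^2 ≅ 0

Ȟ^0(U;F) ≅ Z, Ȟ^1(U;F) ≅ Z^2 and Ȟ^2(U;F) ≅ 0


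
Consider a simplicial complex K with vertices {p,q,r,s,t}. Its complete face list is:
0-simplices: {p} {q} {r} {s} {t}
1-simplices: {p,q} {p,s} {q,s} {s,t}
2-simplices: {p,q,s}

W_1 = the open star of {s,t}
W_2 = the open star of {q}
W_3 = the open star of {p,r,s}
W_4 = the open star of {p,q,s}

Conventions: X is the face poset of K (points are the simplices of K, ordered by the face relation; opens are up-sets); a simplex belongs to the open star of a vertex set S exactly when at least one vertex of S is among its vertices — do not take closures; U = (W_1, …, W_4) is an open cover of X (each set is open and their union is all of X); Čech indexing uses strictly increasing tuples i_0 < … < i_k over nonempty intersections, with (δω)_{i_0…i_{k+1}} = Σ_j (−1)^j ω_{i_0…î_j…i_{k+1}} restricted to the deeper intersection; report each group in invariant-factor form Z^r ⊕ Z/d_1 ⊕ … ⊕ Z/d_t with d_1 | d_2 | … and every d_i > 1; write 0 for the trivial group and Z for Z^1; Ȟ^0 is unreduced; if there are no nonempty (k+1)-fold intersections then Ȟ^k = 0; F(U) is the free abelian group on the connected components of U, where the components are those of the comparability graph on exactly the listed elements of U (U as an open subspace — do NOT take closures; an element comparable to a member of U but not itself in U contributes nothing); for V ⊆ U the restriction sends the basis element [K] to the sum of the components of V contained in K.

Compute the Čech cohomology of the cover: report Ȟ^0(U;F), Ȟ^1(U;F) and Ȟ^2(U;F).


nonempty overlaps:
  W1={{s},{t},{p,s},{q,s},{s,t},{p,q,s}} W2={{q},{p,q},{q,s},{p,q,s}} W3={{p},{r},{s},{p,q},{p,s},{q,s},{s,t},{p,q,s}} W4={{p},{q},{s},{p,q},{p,s},{q,s},{s,t},{p,q,s}}
  W12={{q,s},{p,q,s}} W13={{s},{p,s},{q,s},{s,t},{p,q,s}} W14={{s},{p,s},{q,s},{s,t},{p,q,s}} W23={{p,q},{q,s},{p,q,s}} W24={{q},{p,q},{q,s},{p,q,s}} W34={{p},{s},{p,q},{p,s},{q,s},{s,t},{p,q,s}}
  W123={{q,s},{p,q,s}} W124={{q,s},{p,q,s}} W134={{s},{p,s},{q,s},{s,t},{p,q,s}} W234={{p,q},{q,s},{p,q,s}}
  W1234={{q,s},{p,q,s}}
components per intersection:
  W1: {{s},{t},{p,s},{q,s},{s,t},{p,q,s}}
  W2: {{q},{p,q},{q,s},{p,q,s}}
  W3: {{p},{s},{p,q},{p,s},{q,s},{s,t},{p,q,s}} {{r}}
  W4: {{p},{q},{s},{p,q},{p,s},{q,s},{s,t},{p,q,s}}
  W12: {{q,s},{p,q,s}}
  W13: {{s},{p,s},{q,s},{s,t},{p,q,s}}
  W14: {{s},{p,s},{q,s},{s,t},{p,q,s}}
  W23: {{p,q},{q,s},{p,q,s}}
  W24: {{q},{p,q},{q,s},{p,q,s}}
  W34: {{p},{s},{p,q},{p,s},{q,s},{s,t},{p,q,s}}
  W123: {{q,s},{p,q,s}}
  W124: {{q,s},{p,q,s}}
  W134: {{s},{p,s},{q,s},{s,t},{p,q,s}}
  W234: {{p,q},{q,s},{p,q,s}}
  W1234: {{q,s},{p,q,s}}
C dims 5,6,4,1; δ0: rk 3, SNF 1^3; δ1: rk 3, SNF 1^3; δ2: rk 1, SNF 1^1
degree 0: 5−3−0 = 2 → Ȟ^0 ≅ Z^2
degree 1: 6−3−3 = 0 → Ȟ^1 ≅ 0
degree 2: 4−1−3 = 0 → Ȟ^2 ≅ 0

Ȟ^0 ≅ Z^2,  Ȟ^1 ≅ 0,  Ȟ^2 ≅ 0


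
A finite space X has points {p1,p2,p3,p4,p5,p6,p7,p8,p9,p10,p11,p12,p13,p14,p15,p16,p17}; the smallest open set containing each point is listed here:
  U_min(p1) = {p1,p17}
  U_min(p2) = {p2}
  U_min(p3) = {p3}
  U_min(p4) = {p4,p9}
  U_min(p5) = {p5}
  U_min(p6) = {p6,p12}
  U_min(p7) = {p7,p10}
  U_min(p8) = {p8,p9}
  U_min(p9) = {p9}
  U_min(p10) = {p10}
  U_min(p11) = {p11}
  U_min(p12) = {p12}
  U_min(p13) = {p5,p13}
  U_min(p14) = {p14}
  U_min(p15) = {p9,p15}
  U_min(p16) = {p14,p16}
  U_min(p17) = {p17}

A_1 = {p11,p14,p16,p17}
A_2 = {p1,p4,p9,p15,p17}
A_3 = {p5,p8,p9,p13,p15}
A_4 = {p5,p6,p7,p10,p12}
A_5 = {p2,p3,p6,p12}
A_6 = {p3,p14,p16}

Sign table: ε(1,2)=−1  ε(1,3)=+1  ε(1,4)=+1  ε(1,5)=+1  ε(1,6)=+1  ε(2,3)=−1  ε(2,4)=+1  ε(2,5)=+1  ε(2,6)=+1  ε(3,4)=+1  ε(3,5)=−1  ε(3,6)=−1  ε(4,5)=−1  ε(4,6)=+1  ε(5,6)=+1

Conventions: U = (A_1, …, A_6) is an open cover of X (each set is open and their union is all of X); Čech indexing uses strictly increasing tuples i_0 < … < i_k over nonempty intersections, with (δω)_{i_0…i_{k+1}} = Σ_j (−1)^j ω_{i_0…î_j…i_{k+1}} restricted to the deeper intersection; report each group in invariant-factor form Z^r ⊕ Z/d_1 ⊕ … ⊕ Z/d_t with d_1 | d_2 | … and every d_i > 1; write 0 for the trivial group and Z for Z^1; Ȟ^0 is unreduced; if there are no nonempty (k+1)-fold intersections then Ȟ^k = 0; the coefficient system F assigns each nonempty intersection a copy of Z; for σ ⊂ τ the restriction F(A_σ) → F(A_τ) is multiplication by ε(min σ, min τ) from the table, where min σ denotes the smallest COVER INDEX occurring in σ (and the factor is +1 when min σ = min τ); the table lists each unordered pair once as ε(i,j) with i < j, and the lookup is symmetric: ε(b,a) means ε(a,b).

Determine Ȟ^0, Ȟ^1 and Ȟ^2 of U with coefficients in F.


Ȟ^0 = 0; Ȟ^1 = Z/2; Ȟ^2 = 0

nerve simplices:
  A12={p17} A16={p14,p16} A23={p9,p15} A34={p5} A45={p6,p12} A56={p3}
C dims 6,6; δ0: rk 6, SNF 1^5·2
degree 0: 6−6−0 = 0 → Ȟ^0 ≅ 0
degree 1: 6−0−6 = 0 plus torsion [2] → Ȟ^1 ≅ Z/2
degree 2: 0−0−0 = 0 → Ȟ^2 ≅ 0


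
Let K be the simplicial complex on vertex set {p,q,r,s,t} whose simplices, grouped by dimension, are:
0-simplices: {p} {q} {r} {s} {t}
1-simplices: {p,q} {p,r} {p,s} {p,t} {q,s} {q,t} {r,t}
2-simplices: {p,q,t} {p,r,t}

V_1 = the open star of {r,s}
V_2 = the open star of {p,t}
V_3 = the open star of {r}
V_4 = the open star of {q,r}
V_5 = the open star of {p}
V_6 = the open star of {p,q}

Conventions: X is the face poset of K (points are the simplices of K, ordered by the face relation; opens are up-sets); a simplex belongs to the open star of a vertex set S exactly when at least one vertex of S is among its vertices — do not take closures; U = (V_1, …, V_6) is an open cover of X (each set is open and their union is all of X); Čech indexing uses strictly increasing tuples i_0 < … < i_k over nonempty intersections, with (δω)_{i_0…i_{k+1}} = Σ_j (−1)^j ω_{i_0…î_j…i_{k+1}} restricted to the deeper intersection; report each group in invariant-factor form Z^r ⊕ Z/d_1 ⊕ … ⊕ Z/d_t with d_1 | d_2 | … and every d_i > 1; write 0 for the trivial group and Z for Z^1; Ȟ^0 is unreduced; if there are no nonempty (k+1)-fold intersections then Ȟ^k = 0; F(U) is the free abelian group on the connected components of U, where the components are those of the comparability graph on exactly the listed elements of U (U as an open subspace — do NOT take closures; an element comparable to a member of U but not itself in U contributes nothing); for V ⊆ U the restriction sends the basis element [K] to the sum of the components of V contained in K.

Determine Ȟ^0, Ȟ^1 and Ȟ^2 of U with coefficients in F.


nerve of the cover:
  V1={{r},{s},{p,r},{p,s},{q,s},{r,t},{p,r,t}} V2={{p},{t},{p,q},{p,r},{p,s},{p,t},{q,t},{r,t},{p,q,t},{p,r,t}} V3={{r},{p,r},{r,t},{p,r,t}} V4={{q},{r},{p,q},{p,r},{q,s},{q,t},{r,t},{p,q,t},{p,r,t}} V5={{p},{p,q},{p,r},{p,s},{p,t},{p,q,t},{p,r,t}} V6={{p},{q},{p,q},{p,r},{p,s},{p,t},{q,s},{q,t},{p,q,t},{p,r,t}}
  V12={{p,r},{p,s},{r,t},{p,r,t}} V13={{r},{p,r},{r,t},{p,r,t}} V14={{r},{p,r},{q,s},{r,t},{p,r,t}} V15={{p,r},{p,s},{p,r,t}} V16={{p,r},{p,s},{q,s},{p,r,t}} V23={{p,r},{r,t},{p,r,t}} V24={{p,q},{p,r},{q,t},{r,t},{p,q,t},{p,r,t}} V25={{p},{p,q},{p,r},{p,s},{p,t},{p,q,t},{p,r,t}} V26={{p},{p,q},{p,r},{p,s},{p,t},{q,t},{p,q,t},{p,r,t}} V34={{r},{p,r},{r,t},{p,r,t}} V35={{p,r},{p,r,t}} V36={{p,r},{p,r,t}} V45={{p,q},{p,r},{p,q,t},{p,r,t}} V46={{q},{p,q},{p,r},{q,s},{q,t},{p,q,t},{p,r,t}} V56={{p},{p,q},{p,r},{p,s},{p,t},{p,q,t},{p,r,t}}
  V123={{p,r},{r,t},{p,r,t}} V124={{p,r},{r,t},{p,r,t}} V125={{p,r},{p,s},{p,r,t}} V126={{p,r},{p,s},{p,r,t}} V134={{r},{p,r},{r,t},{p,r,t}} V135={{p,r},{p,r,t}} V136={{p,r},{p,r,t}} V145={{p,r},{p,r,t}} V146={{p,r},{q,s},{p,r,t}} V156={{p,r},{p,s},{p,r,t}} V234={{p,r},{r,t},{p,r,t}} V235={{p,r},{p,r,t}} V236={{p,r},{p,r,t}} V245={{p,q},{p,r},{p,q,t},{p,r,t}} V246={{p,q},{p,r},{q,t},{p,q,t},{p,r,t}} V256={{p},{p,q},{p,r},{p,s},{p,t},{p,q,t},{p,r,t}} V345={{p,r},{p,r,t}} V346={{p,r},{p,r,t}} V356={{p,r},{p,r,t}} V456={{p,q},{p,r},{p,q,t},{p,r,t}}
  V1234={{p,r},{r,t},{p,r,t}} V1235={{p,r},{p,r,t}} V1236={{p,r},{p,r,t}} V1245={{p,r},{p,r,t}} V1246={{p,r},{p,r,t}} V1256={{p,r},{p,s},{p,r,t}} V1345={{p,r},{p,r,t}} V1346={{p,r},{p,r,t}} V1356={{p,r},{p,r,t}} V1456={{p,r},{p,r,t}} V2345={{p,r},{p,r,t}} V2346={{p,r},{p,r,t}} V2356={{p,r},{p,r,t}} V2456={{p,q},{p,r},{p,q,t},{p,r,t}} V3456={{p,r},{p,r,t}}
  V12345={{p,r},{p,r,t}} V12346={{p,r},{p,r,t}} V12356={{p,r},{p,r,t}} V12456={{p,r},{p,r,t}} V13456={{p,r},{p,r,t}} V23456={{p,r},{p,r,t}}
  V123456={{p,r},{p,r,t}}
components per intersection:
  V1: {{r},{p,r},{r,t},{p,r,t}} {{s},{p,s},{q,s}}
  V2: {{p},{t},{p,q},{p,r},{p,s},{p,t},{q,t},{r,t},{p,q,t},{p,r,t}}
  V3: {{r},{p,r},{r,t},{p,r,t}}
  V4: {{q},{p,q},{q,s},{q,t},{p,q,t}} {{r},{p,r},{r,t},{p,r,t}}
  V5: {{p},{p,q},{p,r},{p,s},{p,t},{p,q,t},{p,r,t}}
  V6: {{p},{q},{p,q},{p,r},{p,s},{p,t},{q,s},{q,t},{p,q,t},{p,r,t}}
  V12: {{p,r},{r,t},{p,r,t}} {{p,s}}
  V13: {{r},{p,r},{r,t},{p,r,t}}
  V14: {{r},{p,r},{r,t},{p,r,t}} {{q,s}}
  V15: {{p,r},{p,r,t}} {{p,s}}
  V16: {{p,r},{p,r,t}} {{p,s}} {{q,s}}
  V23: {{p,r},{r,t},{p,r,t}}
  V24: {{p,q},{q,t},{p,q,t}} {{p,r},{r,t},{p,r,t}}
  V25: {{p},{p,q},{p,r},{p,s},{p,t},{p,q,t},{p,r,t}}
  V26: {{p},{p,q},{p,r},{p,s},{p,t},{q,t},{p,q,t},{p,r,t}}
  V34: {{r},{p,r},{r,t},{p,r,t}}
  V35: {{p,r},{p,r,t}}
  V36: {{p,r},{p,r,t}}
  V45: {{p,q},{p,q,t}} {{p,r},{p,r,t}}
  V46: {{q},{p,q},{q,s},{q,t},{p,q,t}} {{p,r},{p,r,t}}
  V56: {{p},{p,q},{p,r},{p,s},{p,t},{p,q,t},{p,r,t}}
  V123: {{p,r},{r,t},{p,r,t}}
  V124: {{p,r},{r,t},{p,r,t}}
  V125: {{p,r},{p,r,t}} {{p,s}}
  V126: {{p,r},{p,r,t}} {{p,s}}
  V134: {{r},{p,r},{r,t},{p,r,t}}
  V135: {{p,r},{p,r,t}}
  V136: {{p,r},{p,r,t}}
  V145: {{p,r},{p,r,t}}
  V146: {{p,r},{p,r,t}} {{q,s}}
  V156: {{p,r},{p,r,t}} {{p,s}}
  V234: {{p,r},{r,t},{p,r,t}}
  V235: {{p,r},{p,r,t}}
  V236: {{p,r},{p,r,t}}
  V245: {{p,q},{p,q,t}} {{p,r},{p,r,t}}
  V246: {{p,q},{q,t},{p,q,t}} {{p,r},{p,r,t}}
  V256: {{p},{p,q},{p,r},{p,s},{p,t},{p,q,t},{p,r,t}}
  V345: {{p,r},{p,r,t}}
  V346: {{p,r},{p,r,t}}
  V356: {{p,r},{p,r,t}}
  V456: {{p,q},{p,q,t}} {{p,r},{p,r,t}}
  V1234: {{p,r},{r,t},{p,r,t}}
  V1235: {{p,r},{p,r,t}}
  V1236: {{p,r},{p,r,t}}
  V1245: {{p,r},{p,r,t}}
  V1246: {{p,r},{p,r,t}}
  V1256: {{p,r},{p,r,t}} {{p,s}}
  V1345: {{p,r},{p,r,t}}
  V1346: {{p,r},{p,r,t}}
  V1356: {{p,r},{p,r,t}}
  V1456: {{p,r},{p,r,t}}
  V2345: {{p,r},{p,r,t}}
  V2346: {{p,r},{p,r,t}}
  V2356: {{p,r},{p,r,t}}
  V2456: {{p,q},{p,q,t}} {{p,r},{p,r,t}}
  V3456: {{p,r},{p,r,t}}
  V12345: {{p,r},{p,r,t}}
  V12346: {{p,r},{p,r,t}}
  V12356: {{p,r},{p,r,t}}
  V12456: {{p,r},{p,r,t}}
  V13456: {{p,r},{p,r,t}}
  V23456: {{p,r},{p,r,t}}
  V123456: {{p,r},{p,r,t}}
C dims 8,23,27,17; δ0: rk 7, SNF 1^7; δ1: rk 15, SNF 1^15; δ2: rk 12, SNF 1^12
Ȟ^0 = (8 − 7) − 0 = 1, so Ȟ^0 ≅ Z
Ȟ^1 = (23 − 15) − 7 = 1, so Ȟ^1 ≅ Z
Ȟ^2 = (27 − 12) − 15 = 0, so Ȟ^2 ≅ 0

Ȟ^0(U;F) ≅ Z, Ȟ^1(U;F) ≅ Z and Ȟ^2(U;F) ≅ 0


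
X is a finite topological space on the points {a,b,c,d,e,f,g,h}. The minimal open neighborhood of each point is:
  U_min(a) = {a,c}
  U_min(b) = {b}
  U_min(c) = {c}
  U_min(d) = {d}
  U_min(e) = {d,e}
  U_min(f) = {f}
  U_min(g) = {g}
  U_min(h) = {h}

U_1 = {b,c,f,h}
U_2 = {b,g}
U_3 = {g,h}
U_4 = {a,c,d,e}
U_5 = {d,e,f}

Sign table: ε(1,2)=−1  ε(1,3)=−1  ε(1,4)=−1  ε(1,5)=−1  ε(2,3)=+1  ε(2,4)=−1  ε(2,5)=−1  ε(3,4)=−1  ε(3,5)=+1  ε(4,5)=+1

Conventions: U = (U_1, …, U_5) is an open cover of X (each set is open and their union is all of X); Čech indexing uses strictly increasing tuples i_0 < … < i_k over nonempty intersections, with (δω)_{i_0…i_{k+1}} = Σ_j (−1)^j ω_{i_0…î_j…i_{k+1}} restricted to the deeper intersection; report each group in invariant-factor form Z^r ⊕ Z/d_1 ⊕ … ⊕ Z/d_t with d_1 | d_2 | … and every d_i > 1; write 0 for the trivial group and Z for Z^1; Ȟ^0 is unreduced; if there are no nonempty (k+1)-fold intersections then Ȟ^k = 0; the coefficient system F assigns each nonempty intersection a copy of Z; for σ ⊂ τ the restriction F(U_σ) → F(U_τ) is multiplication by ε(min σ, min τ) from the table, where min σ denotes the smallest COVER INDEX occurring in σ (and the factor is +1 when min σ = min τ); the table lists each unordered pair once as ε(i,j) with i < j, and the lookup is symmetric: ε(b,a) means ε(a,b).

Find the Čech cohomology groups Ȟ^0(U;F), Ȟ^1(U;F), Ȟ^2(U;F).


Ȟ^0 ≅ Z, Ȟ^1 ≅ Z^2, Ȟ^2 ≅ 0

cover nerve:
  U12={b} U13={h} U14={c} U15={f} U23={g} U45={d,e}
C dims 5,6; δ0: rk 4, SNF 1^4
Ȟ^0: (5−4)−0=1 ⇒ Z
Ȟ^1: (6−0)−4=2 ⇒ Z^2
Ȟ^2: (0−0)−0=0 ⇒ 0


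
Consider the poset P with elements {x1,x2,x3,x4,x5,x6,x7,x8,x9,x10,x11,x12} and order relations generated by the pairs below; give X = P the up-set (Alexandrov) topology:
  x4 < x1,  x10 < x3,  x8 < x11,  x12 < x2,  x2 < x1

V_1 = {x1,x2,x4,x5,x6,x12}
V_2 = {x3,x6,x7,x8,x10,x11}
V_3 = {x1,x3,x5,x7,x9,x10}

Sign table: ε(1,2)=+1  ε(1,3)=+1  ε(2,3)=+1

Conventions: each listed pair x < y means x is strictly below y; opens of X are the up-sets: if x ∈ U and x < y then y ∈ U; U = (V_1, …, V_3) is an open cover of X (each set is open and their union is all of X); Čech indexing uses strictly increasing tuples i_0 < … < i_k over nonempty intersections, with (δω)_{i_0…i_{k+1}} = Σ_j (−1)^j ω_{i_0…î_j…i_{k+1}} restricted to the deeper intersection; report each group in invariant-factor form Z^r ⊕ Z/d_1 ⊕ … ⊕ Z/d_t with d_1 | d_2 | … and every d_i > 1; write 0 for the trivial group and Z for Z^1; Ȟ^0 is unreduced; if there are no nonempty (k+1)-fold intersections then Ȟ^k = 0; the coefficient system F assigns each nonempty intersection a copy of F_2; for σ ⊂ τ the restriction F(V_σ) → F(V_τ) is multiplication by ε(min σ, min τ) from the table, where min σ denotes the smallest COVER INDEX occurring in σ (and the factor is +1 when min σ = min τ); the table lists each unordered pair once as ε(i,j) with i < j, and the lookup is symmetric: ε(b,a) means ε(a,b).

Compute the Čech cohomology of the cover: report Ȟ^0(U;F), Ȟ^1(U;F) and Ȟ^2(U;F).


Ȟ^0 = Z/2, Ȟ^1 = Z/2, Ȟ^2 = 0

intersection data:
  V12={x6} V13={x1,x5} V23={x3,x7,x10}
C dims 3,3; δ0: rk_F2 2
Ȟ^0 = (3 − 2) − 0 = 1, so Ȟ^0 ≅ Z/2
Ȟ^1 = (3 − 0) − 2 = 1, so Ȟ^1 ≅ Z/2
Ȟ^2 = (0 − 0) − 0 = 0, so Ȟ^2 ≅ 0


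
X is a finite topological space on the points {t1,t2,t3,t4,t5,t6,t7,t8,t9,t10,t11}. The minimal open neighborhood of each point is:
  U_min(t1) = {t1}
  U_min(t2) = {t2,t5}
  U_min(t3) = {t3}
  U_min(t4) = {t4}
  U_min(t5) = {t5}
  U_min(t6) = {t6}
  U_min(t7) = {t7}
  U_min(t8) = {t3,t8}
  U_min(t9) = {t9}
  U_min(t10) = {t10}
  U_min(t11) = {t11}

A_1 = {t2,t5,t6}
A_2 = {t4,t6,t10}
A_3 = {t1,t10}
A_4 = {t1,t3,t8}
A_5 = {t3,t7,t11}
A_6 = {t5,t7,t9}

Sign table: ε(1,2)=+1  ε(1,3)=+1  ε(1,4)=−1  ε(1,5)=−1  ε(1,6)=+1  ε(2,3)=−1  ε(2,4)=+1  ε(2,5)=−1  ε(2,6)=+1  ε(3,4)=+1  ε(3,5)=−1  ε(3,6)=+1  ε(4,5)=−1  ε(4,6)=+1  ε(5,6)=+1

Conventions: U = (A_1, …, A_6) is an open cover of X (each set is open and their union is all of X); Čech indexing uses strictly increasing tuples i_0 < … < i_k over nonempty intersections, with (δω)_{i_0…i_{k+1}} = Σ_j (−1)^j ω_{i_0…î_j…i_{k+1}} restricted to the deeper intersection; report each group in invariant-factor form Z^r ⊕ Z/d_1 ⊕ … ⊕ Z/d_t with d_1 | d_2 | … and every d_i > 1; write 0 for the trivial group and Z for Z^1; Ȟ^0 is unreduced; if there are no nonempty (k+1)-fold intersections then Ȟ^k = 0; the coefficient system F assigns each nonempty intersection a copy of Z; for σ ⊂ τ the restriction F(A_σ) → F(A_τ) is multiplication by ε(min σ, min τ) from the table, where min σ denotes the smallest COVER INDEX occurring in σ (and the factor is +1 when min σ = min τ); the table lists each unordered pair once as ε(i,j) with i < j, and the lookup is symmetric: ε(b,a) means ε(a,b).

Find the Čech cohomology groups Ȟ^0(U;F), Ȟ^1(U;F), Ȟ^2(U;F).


intersection data:
  A12={t6} A16={t5} A23={t10} A34={t1} A45={t3} A56={t7}
C dims 6,6; δ0: rk 5, SNF 1^5
Ȟ^0 = (6 − 5) − 0 = 1, so Ȟ^0 ≅ Z
Ȟ^1 = (6 − 0) − 5 = 1, so Ȟ^1 ≅ Z
Ȟ^2 = (0 − 0) − 0 = 0, so Ȟ^2 ≅ 0

Ȟ^0 ≅ Z, Ȟ^1 ≅ Z and Ȟ^2 ≅ 0
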